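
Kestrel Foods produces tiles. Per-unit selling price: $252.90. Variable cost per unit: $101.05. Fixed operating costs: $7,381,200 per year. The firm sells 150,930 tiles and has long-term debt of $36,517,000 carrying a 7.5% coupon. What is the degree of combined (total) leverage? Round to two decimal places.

1.79

Total contribution margin = 150,930 × $151.85 = $22,918,720.50.
Operating income = contribution − fixed costs = $22,918,720.50 − $7,381,200 = $15,537,520.50. Interest = $2,738,775.00.
DOL = $22,918,720.50 ÷ $15,537,520.50 = 1.4751; DFL = $15,537,520.50 ÷ $12,798,745.50 = 1.2140.
DCL = DOL × DFL = 1.4751 × 1.2140 = 1.7908.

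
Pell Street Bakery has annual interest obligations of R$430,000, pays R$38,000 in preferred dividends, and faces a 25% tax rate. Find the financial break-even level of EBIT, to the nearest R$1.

Preferred dividends are paid after tax, so their pre-tax equivalent is R$38,000 ÷ (1 − 0.25) = R$50,666.67.
EPS = 0 when EBIT covers interest plus the pre-tax preferred burden: R$430,000 + R$50,666.67 = R$480,666.67.

R$480,667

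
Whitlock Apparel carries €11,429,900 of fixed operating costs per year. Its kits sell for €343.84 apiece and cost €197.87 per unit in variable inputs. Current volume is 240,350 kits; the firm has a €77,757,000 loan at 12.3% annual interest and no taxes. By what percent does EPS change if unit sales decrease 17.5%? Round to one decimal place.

-43.6%

Total contribution margin = 240,350 × €145.97 = €35,083,889.50.
Subtracting fixed costs: EBIT = €35,083,889.50 − €11,429,900 = €23,653,989.50.
After interest of €9,564,111.00, pre-tax earnings = €14,089,878.50.
Degree of combined leverage = contribution ÷ (EBIT − I) = €35,083,889.50 ÷ €14,089,878.50 = 2.4900.
EPS therefore changes by 2.4900 × (-17.5%) = -43.6%.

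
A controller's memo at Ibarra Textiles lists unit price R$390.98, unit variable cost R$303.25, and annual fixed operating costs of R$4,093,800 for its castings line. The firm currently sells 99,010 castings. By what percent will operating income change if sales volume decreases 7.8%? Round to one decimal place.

-14.8%

Contribution at this volume is 99,010 × R$87.73 = R$8,686,147.30.
Subtracting fixed costs: EBIT = R$8,686,147.30 − R$4,093,800 = R$4,592,347.30.
So DOL = total CM / EBIT = R$8,686,147.30 / R$4,592,347.30 = 1.8914.
Operating income changes by 1.8914 × -7.8% = -14.8%.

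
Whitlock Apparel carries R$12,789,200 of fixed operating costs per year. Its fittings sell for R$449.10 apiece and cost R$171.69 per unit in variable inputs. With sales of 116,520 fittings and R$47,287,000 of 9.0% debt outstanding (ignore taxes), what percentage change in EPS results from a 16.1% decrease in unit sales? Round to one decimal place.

-34.1%

At 116,520 units, contribution = 116,520 × R$277.41 = R$32,323,813.20.
Subtracting fixed costs: EBIT = R$32,323,813.20 − R$12,789,200 = R$19,534,613.20.
Interest = R$4,255,830.00, so EBIT − I = R$15,278,783.20.
Degree of combined leverage = contribution ÷ (EBIT − I) = R$32,323,813.20 ÷ R$15,278,783.20 = 2.1156.
%ΔEPS = DCL × %ΔSales = 2.1156 × -16.1% = -34.1%.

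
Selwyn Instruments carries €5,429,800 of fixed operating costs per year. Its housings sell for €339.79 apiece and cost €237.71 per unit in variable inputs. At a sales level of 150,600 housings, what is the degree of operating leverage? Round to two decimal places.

At 150,600 units, contribution = 150,600 × €102.08 = €15,373,248.00.
EBIT = €15,373,248.00 − €5,429,800 = €9,943,448.00.
Degree of operating leverage = €15,373,248.00 / €9,943,448.00 = 1.5461.

1.55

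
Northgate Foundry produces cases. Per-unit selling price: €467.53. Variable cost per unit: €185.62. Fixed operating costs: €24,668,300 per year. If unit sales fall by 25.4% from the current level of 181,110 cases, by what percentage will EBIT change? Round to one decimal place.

-49.1%

Contribution at this volume is 181,110 × €281.91 = €51,056,720.10.
EBIT = €51,056,720.10 − €24,668,300 = €26,388,420.10.
DOL = contribution ÷ EBIT = €51,056,720.10 ÷ €26,388,420.10 = 1.9348.
%ΔEBIT = DOL × %ΔSales = 1.9348 × -25.4% = -49.1%.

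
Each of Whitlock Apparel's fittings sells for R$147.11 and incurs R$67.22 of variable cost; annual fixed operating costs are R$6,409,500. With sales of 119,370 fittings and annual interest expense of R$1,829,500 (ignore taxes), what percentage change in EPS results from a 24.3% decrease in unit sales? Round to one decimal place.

-178.6%

Total contribution margin = 119,370 × R$79.89 = R$9,536,469.30.
EBIT = R$9,536,469.30 − R$6,409,500 = R$3,126,969.30.
After interest of R$1,829,500.00, pre-tax earnings = R$1,297,469.30.
DCL = total CM / (EBIT − I) = R$9,536,469.30 / R$1,297,469.30 = 7.3501.
EPS therefore changes by 7.3501 × (-24.3%) = -178.6%.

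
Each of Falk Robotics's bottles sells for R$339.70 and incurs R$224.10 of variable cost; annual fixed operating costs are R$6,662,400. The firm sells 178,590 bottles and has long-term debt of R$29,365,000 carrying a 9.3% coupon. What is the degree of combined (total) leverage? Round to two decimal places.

Contribution at this volume is 178,590 × R$115.60 = R$20,645,004.00.
Subtracting fixed costs: EBIT = R$20,645,004.00 − R$6,662,400 = R$13,982,604.00. Interest = R$2,730,945.00.
DOL = R$20,645,004.00 ÷ R$13,982,604.00 = 1.4765; DFL = R$13,982,604.00 ÷ R$11,251,659.00 = 1.2427.
DCL = DOL × DFL = 1.4765 × 1.2427 = 1.8348.

1.83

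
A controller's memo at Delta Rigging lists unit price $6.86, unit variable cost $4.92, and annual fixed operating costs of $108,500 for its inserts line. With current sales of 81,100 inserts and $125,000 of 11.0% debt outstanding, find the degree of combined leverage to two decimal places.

4.48

At 81,100 units, contribution = 81,100 × $1.94 = $157,334.00.
Operating income = contribution − fixed costs = $157,334.00 − $108,500 = $48,834.00. Interest = $13,750.00, so EBIT − I = $35,084.00.
Degree of total leverage = total CM / (EBIT − interest) = $157,334.00 / $35,084.00 = 4.4845.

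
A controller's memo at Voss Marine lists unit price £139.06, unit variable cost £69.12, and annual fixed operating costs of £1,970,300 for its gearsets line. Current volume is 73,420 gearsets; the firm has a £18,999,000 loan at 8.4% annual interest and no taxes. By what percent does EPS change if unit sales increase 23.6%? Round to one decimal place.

+77.2%

Contribution at this volume is 73,420 × £69.94 = £5,134,994.80.
Subtracting fixed costs: EBIT = £5,134,994.80 − £1,970,300 = £3,164,694.80.
Interest = £1,595,916.00, so EBIT − I = £1,568,778.80.
Degree of combined leverage = contribution ÷ (EBIT − I) = £5,134,994.80 ÷ £1,568,778.80 = 3.2732.
%ΔEPS = DCL × %ΔSales = 3.2732 × +23.6% = +77.2%.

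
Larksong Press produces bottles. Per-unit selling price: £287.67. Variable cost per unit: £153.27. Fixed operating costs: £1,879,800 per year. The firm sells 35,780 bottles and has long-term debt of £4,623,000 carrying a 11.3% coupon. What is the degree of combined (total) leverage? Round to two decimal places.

At 35,780 units, contribution = 35,780 × £134.40 = £4,808,832.00.
EBIT = £4,808,832.00 − £1,879,800 = £2,929,032.00. Interest = £522,399.00.
DOL = £4,808,832.00 ÷ £2,929,032.00 = 1.6418; DFL = £2,929,032.00 ÷ £2,406,633.00 = 1.2171.
Combined leverage = 1.6418 × 1.2171 = 1.9982.

2.00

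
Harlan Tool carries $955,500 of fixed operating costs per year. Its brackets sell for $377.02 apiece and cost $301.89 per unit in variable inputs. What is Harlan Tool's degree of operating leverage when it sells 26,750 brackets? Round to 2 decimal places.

Total contribution margin = 26,750 × $75.13 = $2,009,727.50.
Operating income = contribution − fixed costs = $2,009,727.50 − $955,500 = $1,054,227.50.
Degree of operating leverage = $2,009,727.50 / $1,054,227.50 = 1.9064.

1.91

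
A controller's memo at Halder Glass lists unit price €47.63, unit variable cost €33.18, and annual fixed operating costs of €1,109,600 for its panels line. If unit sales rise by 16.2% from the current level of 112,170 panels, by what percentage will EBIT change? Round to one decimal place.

Total contribution margin = 112,170 × €14.45 = €1,620,856.50.
Subtracting fixed costs: EBIT = €1,620,856.50 − €1,109,600 = €511,256.50.
DOL = contribution ÷ EBIT = €1,620,856.50 ÷ €511,256.50 = 3.1703.
Operating income changes by 3.1703 × +16.2% = +51.4%.

+51.4%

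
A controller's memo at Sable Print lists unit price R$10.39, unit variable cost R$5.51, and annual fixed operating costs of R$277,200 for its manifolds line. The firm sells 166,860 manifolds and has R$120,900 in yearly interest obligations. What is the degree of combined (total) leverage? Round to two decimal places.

At 166,860 units, contribution = 166,860 × R$4.88 = R$814,276.80.
Operating income = contribution − fixed costs = R$814,276.80 − R$277,200 = R$537,076.80. Interest = R$120,900.00, so EBIT − I = R$416,176.80.
DCL = contribution ÷ (EBIT − I) = R$814,276.80 ÷ R$416,176.80 = 1.9566.

1.96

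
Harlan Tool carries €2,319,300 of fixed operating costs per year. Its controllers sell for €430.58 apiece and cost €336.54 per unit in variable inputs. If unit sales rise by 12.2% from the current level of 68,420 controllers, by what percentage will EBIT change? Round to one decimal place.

+19.1%

At 68,420 units, contribution = 68,420 × €94.04 = €6,434,216.80.
Subtracting fixed costs: EBIT = €6,434,216.80 − €2,319,300 = €4,114,916.80.
So DOL = total CM / EBIT = €6,434,216.80 / €4,114,916.80 = 1.5636.
So EBIT moves 1.5636 × (+12.2%) = +19.1%.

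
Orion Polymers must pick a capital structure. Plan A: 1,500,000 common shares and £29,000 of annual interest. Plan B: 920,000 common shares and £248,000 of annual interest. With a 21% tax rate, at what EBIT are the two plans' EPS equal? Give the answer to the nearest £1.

£595,379

Set EPS_A = EPS_B: (EBIT − £29,000)(1 − 0.21) ÷ 1,500,000 = (EBIT − £248,000)(1 − 0.21) ÷ 920,000.
Cancelling (1 − t) and cross-multiplying: 920,000·(EBIT − 29,000) = 1,500,000·(EBIT − 248,000).
Solving, EBIT = (248,000·1,500,000 − 29,000·920,000) / (1,500,000 − 920,000) = 345,320,000,000 / 580,000 = 595,379.31.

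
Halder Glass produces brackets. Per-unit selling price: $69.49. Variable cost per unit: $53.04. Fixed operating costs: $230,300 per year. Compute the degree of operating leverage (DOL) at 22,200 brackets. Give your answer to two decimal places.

2.71

Contribution at this volume is 22,200 × $16.45 = $365,190.00.
Subtracting fixed costs: EBIT = $365,190.00 − $230,300 = $134,890.00.
So DOL = total CM / EBIT = $365,190.00 / $134,890.00 = 2.7073.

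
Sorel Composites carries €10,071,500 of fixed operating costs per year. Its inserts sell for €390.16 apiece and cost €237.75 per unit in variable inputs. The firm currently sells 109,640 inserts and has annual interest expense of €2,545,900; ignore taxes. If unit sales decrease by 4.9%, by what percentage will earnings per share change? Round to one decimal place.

-20.0%

At 109,640 units, contribution = 109,640 × €152.41 = €16,710,232.40.
Operating income = contribution − fixed costs = €16,710,232.40 − €10,071,500 = €6,638,732.40.
After interest of €2,545,900.00, pre-tax earnings = €4,092,832.40.
Degree of combined leverage = contribution ÷ (EBIT − I) = €16,710,232.40 ÷ €4,092,832.40 = 4.0828.
%ΔEPS = DCL × %ΔSales = 4.0828 × -4.9% = -20.0%.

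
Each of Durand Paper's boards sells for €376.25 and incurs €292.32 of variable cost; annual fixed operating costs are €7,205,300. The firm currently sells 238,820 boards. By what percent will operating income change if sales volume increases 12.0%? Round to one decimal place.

At 238,820 units, contribution = 238,820 × €83.93 = €20,044,162.60.
Operating income = contribution − fixed costs = €20,044,162.60 − €7,205,300 = €12,838,862.60.
So DOL = total CM / EBIT = €20,044,162.60 / €12,838,862.60 = 1.5612.
%ΔEBIT = DOL × %ΔSales = 1.5612 × +12.0% = +18.7%.

+18.7%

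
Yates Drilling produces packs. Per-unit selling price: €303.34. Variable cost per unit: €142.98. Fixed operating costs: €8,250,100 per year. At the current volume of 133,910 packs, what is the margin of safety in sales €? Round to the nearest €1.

Unit CM = price − variable cost = €303.34 − €142.98 = €160.36. Break-even units = €8,250,100 ÷ €160.36 = 51,447.37; break-even revenue = 51,447.37 × €303.34 = €15,606,044.74.
Actual sales revenue = 133,910 × €303.34 = €40,620,259.40.
Margin of safety = €40,620,259.40 − €15,606,044.74 = €25,014,215.

€25,014,215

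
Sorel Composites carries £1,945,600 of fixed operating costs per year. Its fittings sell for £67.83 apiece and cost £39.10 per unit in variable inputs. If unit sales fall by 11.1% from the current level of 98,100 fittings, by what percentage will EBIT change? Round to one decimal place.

-35.8%

Total contribution margin = 98,100 × £28.73 = £2,818,413.00.
Subtracting fixed costs: EBIT = £2,818,413.00 − £1,945,600 = £872,813.00.
So DOL = total CM / EBIT = £2,818,413.00 / £872,813.00 = 3.2291.
So EBIT moves 3.2291 × (-11.1%) = -35.8%.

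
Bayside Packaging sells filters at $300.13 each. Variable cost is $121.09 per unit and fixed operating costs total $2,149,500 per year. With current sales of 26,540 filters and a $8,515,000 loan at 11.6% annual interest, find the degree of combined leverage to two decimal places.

2.94

At 26,540 units, contribution = 26,540 × $179.04 = $4,751,721.60.
Operating income = contribution − fixed costs = $4,751,721.60 − $2,149,500 = $2,602,221.60. Interest = $987,740.00, so EBIT − I = $1,614,481.60.
DCL = contribution ÷ (EBIT − I) = $4,751,721.60 ÷ $1,614,481.60 = 2.9432.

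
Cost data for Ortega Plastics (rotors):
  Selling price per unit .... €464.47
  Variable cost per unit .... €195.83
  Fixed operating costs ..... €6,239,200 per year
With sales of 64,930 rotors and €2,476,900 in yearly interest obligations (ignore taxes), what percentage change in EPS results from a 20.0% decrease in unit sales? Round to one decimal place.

-40.0%

Total contribution margin = 64,930 × €268.64 = €17,442,795.20.
Operating income = contribution − fixed costs = €17,442,795.20 − €6,239,200 = €11,203,595.20.
After interest of €2,476,900.00, pre-tax earnings = €8,726,695.20.
DCL = total CM / (EBIT − I) = €17,442,795.20 / €8,726,695.20 = 1.9988.
%ΔEPS = DCL × %ΔSales = 1.9988 × -20.0% = -40.0%.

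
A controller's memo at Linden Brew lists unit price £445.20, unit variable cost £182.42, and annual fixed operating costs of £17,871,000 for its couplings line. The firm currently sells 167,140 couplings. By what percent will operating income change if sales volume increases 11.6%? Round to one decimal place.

+19.6%

At 167,140 units, contribution = 167,140 × £262.78 = £43,921,049.20.
Subtracting fixed costs: EBIT = £43,921,049.20 − £17,871,000 = £26,050,049.20.
DOL = contribution ÷ EBIT = £43,921,049.20 ÷ £26,050,049.20 = 1.6860.
So EBIT moves 1.6860 × (+11.6%) = +19.6%.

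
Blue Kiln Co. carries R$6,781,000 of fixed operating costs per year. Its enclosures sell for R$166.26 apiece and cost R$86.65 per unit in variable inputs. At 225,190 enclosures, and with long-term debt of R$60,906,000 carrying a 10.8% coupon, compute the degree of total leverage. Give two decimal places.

Contribution at this volume is 225,190 × R$79.61 = R$17,927,375.90.
Subtracting fixed costs: EBIT = R$17,927,375.90 − R$6,781,000 = R$11,146,375.90. Interest = R$6,577,848.00, so EBIT − I = R$4,568,527.90.
DCL = contribution ÷ (EBIT − I) = R$17,927,375.90 ÷ R$4,568,527.90 = 3.9241.

3.92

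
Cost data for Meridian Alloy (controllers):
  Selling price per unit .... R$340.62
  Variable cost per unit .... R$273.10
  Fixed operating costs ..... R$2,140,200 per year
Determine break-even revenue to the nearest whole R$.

R$10,796,726

CM per unit = R$340.62 − R$273.10 = R$67.52; CM ratio = R$67.52 / R$340.62 = 0.1982.
Break-even sales = FC ÷ CM ratio = R$2,140,200 × R$340.62 / R$67.52 = R$10,796,726.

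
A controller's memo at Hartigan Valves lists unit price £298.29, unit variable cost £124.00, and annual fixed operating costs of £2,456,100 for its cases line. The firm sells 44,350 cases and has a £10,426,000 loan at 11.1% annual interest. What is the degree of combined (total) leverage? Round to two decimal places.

1.88

At 44,350 units, contribution = 44,350 × £174.29 = £7,729,761.50.
Subtracting fixed costs: EBIT = £7,729,761.50 − £2,456,100 = £5,273,661.50. Interest = £1,157,286.00, so EBIT − I = £4,116,375.50.
Degree of total leverage = total CM / (EBIT − interest) = £7,729,761.50 / £4,116,375.50 = 1.8778.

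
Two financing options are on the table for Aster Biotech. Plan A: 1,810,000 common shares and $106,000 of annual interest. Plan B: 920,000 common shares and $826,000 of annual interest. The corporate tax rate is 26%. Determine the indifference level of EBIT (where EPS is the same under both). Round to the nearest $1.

$1,570,270

Set EPS_A = EPS_B: (EBIT − $106,000)(1 − 0.26) ÷ 1,810,000 = (EBIT − $826,000)(1 − 0.26) ÷ 920,000.
The (1 − t) factor cancels: (EBIT − 106,000) × 920,000 = (EBIT − 826,000) × 1,810,000.
Solving, EBIT = (826,000·1,810,000 − 106,000·920,000) / (1,810,000 − 920,000) = 1,397,540,000,000 / 890,000 = 1,570,269.66.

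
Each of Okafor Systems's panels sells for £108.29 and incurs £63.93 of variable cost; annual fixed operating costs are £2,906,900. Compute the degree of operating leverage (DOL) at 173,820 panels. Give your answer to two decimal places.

Contribution at this volume is 173,820 × £44.36 = £7,710,655.20.
Subtracting fixed costs: EBIT = £7,710,655.20 − £2,906,900 = £4,803,755.20.
DOL = contribution ÷ EBIT = £7,710,655.20 ÷ £4,803,755.20 = 1.6051.

1.61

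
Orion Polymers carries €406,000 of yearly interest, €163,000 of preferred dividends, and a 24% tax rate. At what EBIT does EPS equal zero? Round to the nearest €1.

Grossing the preferred dividend up to pre-tax terms: €163,000 / (1 − 0.24) = €214,473.68.
Financial break-even EBIT = interest + D_p ÷ (1 − t) = €406,000 + €214,473.68 = €620,473.68.

€620,474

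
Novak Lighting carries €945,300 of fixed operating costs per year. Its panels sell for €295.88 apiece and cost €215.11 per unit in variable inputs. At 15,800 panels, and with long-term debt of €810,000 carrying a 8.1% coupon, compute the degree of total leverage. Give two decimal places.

4.81

At 15,800 units, contribution = 15,800 × €80.77 = €1,276,166.00.
Operating income = contribution − fixed costs = €1,276,166.00 − €945,300 = €330,866.00. Interest = €65,610.00, so EBIT − I = €265,256.00.
Degree of total leverage = total CM / (EBIT − interest) = €1,276,166.00 / €265,256.00 = 4.8111.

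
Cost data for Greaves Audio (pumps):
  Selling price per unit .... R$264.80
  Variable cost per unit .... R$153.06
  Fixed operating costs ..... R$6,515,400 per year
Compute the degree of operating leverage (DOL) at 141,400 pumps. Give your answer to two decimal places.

1.70

At 141,400 units, contribution = 141,400 × R$111.74 = R$15,800,036.00.
Operating income = contribution − fixed costs = R$15,800,036.00 − R$6,515,400 = R$9,284,636.00.
Degree of operating leverage = R$15,800,036.00 / R$9,284,636.00 = 1.7017.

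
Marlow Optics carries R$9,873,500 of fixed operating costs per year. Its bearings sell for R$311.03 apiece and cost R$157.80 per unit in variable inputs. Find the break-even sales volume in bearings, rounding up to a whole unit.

Unit CM = price − variable cost = R$311.03 − R$157.80 = R$153.23.
Break-even Q = R$9,873,500 / R$153.23 = 64,435.82 → 64,436 bearings.

64,436 bearings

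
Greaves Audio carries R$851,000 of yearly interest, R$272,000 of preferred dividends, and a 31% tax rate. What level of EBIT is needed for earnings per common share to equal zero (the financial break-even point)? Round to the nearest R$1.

R$1,245,203

Preferred dividends are paid after tax, so their pre-tax equivalent is R$272,000 ÷ (1 − 0.31) = R$394,202.90.
Financial break-even EBIT = interest + D_p ÷ (1 − t) = R$851,000 + R$394,202.90 = R$1,245,202.90.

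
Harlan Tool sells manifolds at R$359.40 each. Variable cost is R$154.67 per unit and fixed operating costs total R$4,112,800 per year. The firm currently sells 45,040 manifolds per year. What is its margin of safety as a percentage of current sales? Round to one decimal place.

55.4%

Contribution margin per unit = R$359.40 − R$154.67 = R$204.73. Break-even units = R$4,112,800 ÷ R$204.73 = 20,088.90; break-even revenue = 20,088.90 × R$359.40 = R$7,219,949.79.
Current sales = 45,040 × R$359.40 = R$16,187,376.00.
Margin of safety = (R$16,187,376.00 − R$7,219,949.79) ÷ R$16,187,376.00 = 55.4%.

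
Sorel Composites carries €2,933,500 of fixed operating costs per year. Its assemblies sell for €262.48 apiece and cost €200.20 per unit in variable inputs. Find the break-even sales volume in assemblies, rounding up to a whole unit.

47,102 assemblies

Each unit contributes €262.48 − €200.20 = €62.28.
Break-even volume = fixed costs ÷ CM per unit = €2,933,500 ÷ €62.28 = 47,101.80, so 47,102 assemblies.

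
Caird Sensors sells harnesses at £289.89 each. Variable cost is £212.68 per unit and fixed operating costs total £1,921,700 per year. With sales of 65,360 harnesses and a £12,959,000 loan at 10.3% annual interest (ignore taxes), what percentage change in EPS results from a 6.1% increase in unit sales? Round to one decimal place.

+17.2%

Contribution at this volume is 65,360 × £77.21 = £5,046,445.60.
EBIT = £5,046,445.60 − £1,921,700 = £3,124,745.60.
After interest of £1,334,777.00, pre-tax earnings = £1,789,968.60.
DCL = total CM / (EBIT − I) = £5,046,445.60 / £1,789,968.60 = 2.8193.
%ΔEPS = DCL × %ΔSales = 2.8193 × +6.1% = +17.2%.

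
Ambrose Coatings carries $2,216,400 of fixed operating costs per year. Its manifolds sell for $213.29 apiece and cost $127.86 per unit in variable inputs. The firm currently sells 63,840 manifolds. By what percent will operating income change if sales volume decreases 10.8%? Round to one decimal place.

Contribution at this volume is 63,840 × $85.43 = $5,453,851.20.
Subtracting fixed costs: EBIT = $5,453,851.20 − $2,216,400 = $3,237,451.20.
Degree of operating leverage = $5,453,851.20 / $3,237,451.20 = 1.6846.
So EBIT moves 1.6846 × (-10.8%) = -18.2%.

-18.2%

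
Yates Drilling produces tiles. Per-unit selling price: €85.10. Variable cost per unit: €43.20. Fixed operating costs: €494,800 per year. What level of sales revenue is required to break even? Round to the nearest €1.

CM per unit = €85.10 − €43.20 = €41.90; CM ratio = €41.90 / €85.10 = 0.4924.
Break-even revenue = fixed costs × price ÷ CM = €494,800 × €85.10 ÷ €41.90 = €1,004,952.

€1,004,952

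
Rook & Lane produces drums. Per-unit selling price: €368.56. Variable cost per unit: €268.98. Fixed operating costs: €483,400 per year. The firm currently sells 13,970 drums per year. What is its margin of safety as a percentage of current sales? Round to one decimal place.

Contribution margin per unit = €368.56 − €268.98 = €99.58. Break-even units = €483,400 ÷ €99.58 = 4,854.39; break-even revenue = 4,854.39 × €368.56 = €1,789,133.40.
Current sales = 13,970 × €368.56 = €5,148,783.20.
Margin of safety = (€5,148,783.20 − €1,789,133.40) ÷ €5,148,783.20 = 65.3%.

65.3%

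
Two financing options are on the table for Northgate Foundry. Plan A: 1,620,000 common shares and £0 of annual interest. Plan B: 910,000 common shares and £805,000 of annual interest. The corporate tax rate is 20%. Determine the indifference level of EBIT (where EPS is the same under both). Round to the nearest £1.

Set EPS_A = EPS_B: (EBIT − £0)(1 − 0.20) ÷ 1,620,000 = (EBIT − £805,000)(1 − 0.20) ÷ 910,000.
The (1 − t) factor cancels: (EBIT − 0) × 910,000 = (EBIT − 805,000) × 1,620,000.
EBIT × (1,620,000 − 910,000) = 805,000 × 1,620,000 − 0 × 910,000 = 1,304,100,000,000, so EBIT = 1,304,100,000,000 ÷ 710,000 = 1,836,760.56.

£1,836,761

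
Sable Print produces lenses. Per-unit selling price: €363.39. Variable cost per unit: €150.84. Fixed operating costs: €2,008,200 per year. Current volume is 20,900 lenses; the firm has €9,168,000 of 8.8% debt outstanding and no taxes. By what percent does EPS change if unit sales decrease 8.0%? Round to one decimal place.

Contribution at this volume is 20,900 × €212.55 = €4,442,295.00.
Subtracting fixed costs: EBIT = €4,442,295.00 − €2,008,200 = €2,434,095.00.
After interest of €806,784.00, pre-tax earnings = €1,627,311.00.
Degree of combined leverage = contribution ÷ (EBIT − I) = €4,442,295.00 ÷ €1,627,311.00 = 2.7298.
EPS therefore changes by 2.7298 × (-8.0%) = -21.8%.

-21.8%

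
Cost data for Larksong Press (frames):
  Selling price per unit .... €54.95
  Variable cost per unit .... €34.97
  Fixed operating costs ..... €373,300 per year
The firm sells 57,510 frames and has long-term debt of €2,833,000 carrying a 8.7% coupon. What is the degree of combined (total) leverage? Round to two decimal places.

Total contribution margin = 57,510 × €19.98 = €1,149,049.80.
Subtracting fixed costs: EBIT = €1,149,049.80 − €373,300 = €775,749.80. Interest = €246,471.00.
DOL = €1,149,049.80 ÷ €775,749.80 = 1.4812; DFL = €775,749.80 ÷ €529,278.80 = 1.4657.
Combined leverage = 1.4812 × 1.4657 = 2.1710.

2.17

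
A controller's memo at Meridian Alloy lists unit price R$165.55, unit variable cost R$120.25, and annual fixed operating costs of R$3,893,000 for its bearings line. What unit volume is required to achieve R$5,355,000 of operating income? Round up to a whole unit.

204,151 bearings

Contribution margin per unit = R$165.55 − R$120.25 = R$45.30.
Units = (FC + target) / CM = (R$3,893,000 + R$5,355,000) / R$45.30 = 204,150.11, so 204,151 bearings.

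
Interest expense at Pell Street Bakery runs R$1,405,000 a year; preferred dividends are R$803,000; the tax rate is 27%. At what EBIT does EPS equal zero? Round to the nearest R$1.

R$2,505,000

Grossing the preferred dividend up to pre-tax terms: R$803,000 / (1 − 0.27) = R$1,100,000.00.
EPS = 0 when EBIT covers interest plus the pre-tax preferred burden: R$1,405,000 + R$1,100,000.00 = R$2,505,000.00.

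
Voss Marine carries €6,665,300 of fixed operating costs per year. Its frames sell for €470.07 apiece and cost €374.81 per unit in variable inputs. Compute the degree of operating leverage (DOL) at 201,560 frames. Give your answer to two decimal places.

Total contribution margin = 201,560 × €95.26 = €19,200,605.60.
EBIT = €19,200,605.60 − €6,665,300 = €12,535,305.60.
Degree of operating leverage = €19,200,605.60 / €12,535,305.60 = 1.5317.

1.53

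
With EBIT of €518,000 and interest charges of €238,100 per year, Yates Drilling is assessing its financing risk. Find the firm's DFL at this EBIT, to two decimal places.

1.85

Interest = €238,100.00.
DFL = EBIT ÷ (EBIT − I) = €518,000 ÷ (€518,000 − €238,100.00) = €518,000 ÷ €279,900.00 = 1.8507.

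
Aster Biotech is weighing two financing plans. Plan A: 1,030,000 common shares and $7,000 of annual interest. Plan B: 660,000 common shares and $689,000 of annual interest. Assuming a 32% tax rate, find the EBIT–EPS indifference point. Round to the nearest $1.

At indifference, (EBIT − 7,000)(1 − t)/1,030,000 = (EBIT − 689,000)(1 − t)/660,000.
The (1 − t) factor cancels: (EBIT − 7,000) × 660,000 = (EBIT − 689,000) × 1,030,000.
Solving, EBIT = (689,000·1,030,000 − 7,000·660,000) / (1,030,000 − 660,000) = 705,050,000,000 / 370,000 = 1,905,540.54.

$1,905,541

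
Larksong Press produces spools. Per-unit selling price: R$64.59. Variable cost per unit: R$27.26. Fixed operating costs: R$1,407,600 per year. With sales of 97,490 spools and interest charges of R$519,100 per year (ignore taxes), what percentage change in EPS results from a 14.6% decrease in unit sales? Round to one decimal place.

-31.0%

At 97,490 units, contribution = 97,490 × R$37.33 = R$3,639,301.70.
Operating income = contribution − fixed costs = R$3,639,301.70 − R$1,407,600 = R$2,231,701.70.
Interest = R$519,100.00, so EBIT − I = R$1,712,601.70.
Degree of combined leverage = contribution ÷ (EBIT − I) = R$3,639,301.70 ÷ R$1,712,601.70 = 2.1250.
%ΔEPS = DCL × %ΔSales = 2.1250 × -14.6% = -31.0%.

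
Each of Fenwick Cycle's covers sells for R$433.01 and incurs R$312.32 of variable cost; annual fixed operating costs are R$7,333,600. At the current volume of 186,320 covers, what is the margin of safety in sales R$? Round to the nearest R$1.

R$54,367,029

Unit CM = price − variable cost = R$433.01 − R$312.32 = R$120.69. Break-even units = R$7,333,600 ÷ R$120.69 = 60,763.94; break-even revenue = 60,763.94 × R$433.01 = R$26,311,393.95.
Actual sales revenue = 186,320 × R$433.01 = R$80,678,423.20.
Margin of safety = R$80,678,423.20 − R$26,311,393.95 = R$54,367,029.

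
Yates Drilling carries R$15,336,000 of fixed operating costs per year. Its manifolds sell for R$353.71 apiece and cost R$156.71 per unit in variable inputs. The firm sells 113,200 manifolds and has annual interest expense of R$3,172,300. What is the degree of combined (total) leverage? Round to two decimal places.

At 113,200 units, contribution = 113,200 × R$197.00 = R$22,300,400.00.
Operating income = contribution − fixed costs = R$22,300,400.00 − R$15,336,000 = R$6,964,400.00. Interest = R$3,172,300.00, so EBIT − I = R$3,792,100.00.
DCL = contribution ÷ (EBIT − I) = R$22,300,400.00 ÷ R$3,792,100.00 = 5.8808.

5.88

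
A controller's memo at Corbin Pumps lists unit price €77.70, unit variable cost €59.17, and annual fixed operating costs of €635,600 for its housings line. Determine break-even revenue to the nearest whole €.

€2,665,198

Contribution margin per unit = €77.70 − €59.17 = €18.53, a CM ratio of €18.53 ÷ €77.70 = 0.2385.
Break-even revenue = fixed costs × price ÷ CM = €635,600 × €77.70 ÷ €18.53 = €2,665,198.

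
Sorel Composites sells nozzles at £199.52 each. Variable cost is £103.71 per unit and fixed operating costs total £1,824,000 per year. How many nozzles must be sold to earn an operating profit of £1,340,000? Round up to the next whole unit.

Contribution margin per unit = £199.52 − £103.71 = £95.81.
Units = (FC + target) / CM = (£1,824,000 + £1,340,000) / £95.81 = 33,023.69, so 33,024 nozzles.

33,024 nozzles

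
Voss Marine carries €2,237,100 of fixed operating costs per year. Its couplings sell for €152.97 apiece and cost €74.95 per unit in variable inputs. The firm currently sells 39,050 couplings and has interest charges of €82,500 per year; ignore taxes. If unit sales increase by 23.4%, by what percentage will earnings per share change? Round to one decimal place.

+98.1%

Total contribution margin = 39,050 × €78.02 = €3,046,681.00.
EBIT = €3,046,681.00 − €2,237,100 = €809,581.00.
After interest of €82,500.00, pre-tax earnings = €727,081.00.
Degree of combined leverage = contribution ÷ (EBIT − I) = €3,046,681.00 ÷ €727,081.00 = 4.1903.
%ΔEPS = DCL × %ΔSales = 4.1903 × +23.4% = +98.1%.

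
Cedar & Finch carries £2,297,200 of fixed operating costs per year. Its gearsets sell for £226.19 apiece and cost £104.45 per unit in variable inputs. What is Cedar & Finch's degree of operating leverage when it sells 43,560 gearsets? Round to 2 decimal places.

Contribution at this volume is 43,560 × £121.74 = £5,302,994.40.
Subtracting fixed costs: EBIT = £5,302,994.40 − £2,297,200 = £3,005,794.40.
DOL = contribution ÷ EBIT = £5,302,994.40 ÷ £3,005,794.40 = 1.7643.

1.76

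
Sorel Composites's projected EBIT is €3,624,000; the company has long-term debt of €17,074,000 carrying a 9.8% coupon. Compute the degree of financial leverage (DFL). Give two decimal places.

1.86

Interest = €1,673,252.00.
DFL = EBIT ÷ (EBIT − I) = €3,624,000 ÷ (€3,624,000 − €1,673,252.00) = €3,624,000 ÷ €1,950,748.00 = 1.8577.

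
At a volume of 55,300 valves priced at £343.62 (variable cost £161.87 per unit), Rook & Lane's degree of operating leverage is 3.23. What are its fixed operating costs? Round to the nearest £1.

£6,939,080

Contribution at this volume is 55,300 × £181.75 = £10,050,775.00.
Since DOL = CM ÷ EBIT, EBIT = £10,050,775.00 ÷ 3.23 = £3,111,695.05.
And FC = contribution − EBIT = £10,050,775.00 − £3,111,695.05 = £6,939,080.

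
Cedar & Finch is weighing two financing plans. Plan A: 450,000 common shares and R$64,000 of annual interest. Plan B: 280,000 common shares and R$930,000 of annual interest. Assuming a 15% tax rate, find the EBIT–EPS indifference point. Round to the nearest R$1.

R$2,356,353

Set EPS_A = EPS_B: (EBIT − R$64,000)(1 − 0.15) ÷ 450,000 = (EBIT − R$930,000)(1 − 0.15) ÷ 280,000.
The (1 − t) factor cancels: (EBIT − 64,000) × 280,000 = (EBIT − 930,000) × 450,000.
EBIT × (450,000 − 280,000) = 930,000 × 450,000 − 64,000 × 280,000 = 400,580,000,000, so EBIT = 400,580,000,000 ÷ 170,000 = 2,356,352.94.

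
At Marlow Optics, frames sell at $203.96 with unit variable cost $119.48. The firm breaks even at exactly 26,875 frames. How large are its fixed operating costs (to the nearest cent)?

$2,270,400.00

Contribution margin per unit = $203.96 − $119.48 = $84.48.
Fixed costs = break-even units × CM = 26,875 × $84.48 = $2,270,400.00.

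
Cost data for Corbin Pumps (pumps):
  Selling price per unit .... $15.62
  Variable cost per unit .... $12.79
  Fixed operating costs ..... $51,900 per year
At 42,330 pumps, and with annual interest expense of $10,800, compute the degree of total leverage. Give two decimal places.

Contribution at this volume is 42,330 × $2.83 = $119,793.90.
Operating income = contribution − fixed costs = $119,793.90 − $51,900 = $67,893.90. Interest = $10,800.00.
DOL = $119,793.90 ÷ $67,893.90 = 1.7644; DFL = $67,893.90 ÷ $57,093.90 = 1.1892.
Combined leverage = 1.7644 × 1.1892 = 2.0982.

2.10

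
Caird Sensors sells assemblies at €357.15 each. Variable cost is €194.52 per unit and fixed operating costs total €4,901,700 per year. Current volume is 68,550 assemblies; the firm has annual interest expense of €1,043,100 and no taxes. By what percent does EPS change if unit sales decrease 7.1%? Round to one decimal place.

Contribution at this volume is 68,550 × €162.63 = €11,148,286.50.
EBIT = €11,148,286.50 − €4,901,700 = €6,246,586.50.
Interest = €1,043,100.00, so EBIT − I = €5,203,486.50.
DCL = total CM / (EBIT − I) = €11,148,286.50 / €5,203,486.50 = 2.1425.
EPS therefore changes by 2.1425 × (-7.1%) = -15.2%.

-15.2%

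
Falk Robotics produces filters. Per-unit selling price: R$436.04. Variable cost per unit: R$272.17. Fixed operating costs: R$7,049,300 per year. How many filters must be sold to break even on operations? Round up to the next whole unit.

Unit CM = price − variable cost = R$436.04 − R$272.17 = R$163.87.
Break-even Q = R$7,049,300 / R$163.87 = 43,017.64 → 43,018 filters.

43,018 filters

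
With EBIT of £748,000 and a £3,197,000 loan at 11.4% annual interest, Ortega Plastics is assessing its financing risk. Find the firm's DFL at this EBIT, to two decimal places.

Annual interest charges come to £364,458.00.
Degree of financial leverage = EBIT / (EBIT − interest) = £748,000 / £383,542.00 = 1.9502.

1.95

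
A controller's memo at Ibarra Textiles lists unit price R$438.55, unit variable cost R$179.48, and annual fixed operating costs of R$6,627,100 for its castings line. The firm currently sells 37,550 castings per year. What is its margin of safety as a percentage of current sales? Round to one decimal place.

Unit CM = price − variable cost = R$438.55 − R$179.48 = R$259.07. Break-even units = R$6,627,100 ÷ R$259.07 = 25,580.35; break-even revenue = 25,580.35 × R$438.55 = R$11,218,260.34.
Actual sales revenue = 37,550 × R$438.55 = R$16,467,552.50.
Margin of safety = (R$16,467,552.50 − R$11,218,260.34) ÷ R$16,467,552.50 = 31.9%.

31.9%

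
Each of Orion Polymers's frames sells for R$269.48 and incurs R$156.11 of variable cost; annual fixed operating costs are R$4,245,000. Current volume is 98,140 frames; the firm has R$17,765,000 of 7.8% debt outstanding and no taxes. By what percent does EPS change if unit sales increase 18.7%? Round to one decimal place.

+37.9%

Contribution at this volume is 98,140 × R$113.37 = R$11,126,131.80.
EBIT = R$11,126,131.80 − R$4,245,000 = R$6,881,131.80.
After interest of R$1,385,670.00, pre-tax earnings = R$5,495,461.80.
DCL = total CM / (EBIT − I) = R$11,126,131.80 / R$5,495,461.80 = 2.0246.
EPS therefore changes by 2.0246 × (+18.7%) = +37.9%.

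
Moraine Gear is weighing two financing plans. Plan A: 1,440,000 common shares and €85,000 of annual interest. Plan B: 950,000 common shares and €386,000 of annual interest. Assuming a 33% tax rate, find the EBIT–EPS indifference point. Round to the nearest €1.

At indifference, (EBIT − 85,000)(1 − t)/1,440,000 = (EBIT − 386,000)(1 − t)/950,000.
The (1 − t) factor cancels: (EBIT − 85,000) × 950,000 = (EBIT − 386,000) × 1,440,000.
EBIT × (1,440,000 − 950,000) = 386,000 × 1,440,000 − 85,000 × 950,000 = 475,090,000,000, so EBIT = 475,090,000,000 ÷ 490,000 = 969,571.43.

€969,571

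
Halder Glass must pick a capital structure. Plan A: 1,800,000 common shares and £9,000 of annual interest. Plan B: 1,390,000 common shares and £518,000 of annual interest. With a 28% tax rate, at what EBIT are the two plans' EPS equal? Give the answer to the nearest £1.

At indifference, (EBIT − 9,000)(1 − t)/1,800,000 = (EBIT − 518,000)(1 − t)/1,390,000.
Cancelling (1 − t) and cross-multiplying: 1,390,000·(EBIT − 9,000) = 1,800,000·(EBIT − 518,000).
Solving, EBIT = (518,000·1,800,000 − 9,000·1,390,000) / (1,800,000 − 1,390,000) = 919,890,000,000 / 410,000 = 2,243,634.15.

£2,243,634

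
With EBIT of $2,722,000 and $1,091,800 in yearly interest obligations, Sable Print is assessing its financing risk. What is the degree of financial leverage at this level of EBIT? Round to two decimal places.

1.67

Interest = $1,091,800.00.
DFL = EBIT ÷ (EBIT − I) = $2,722,000 ÷ ($2,722,000 − $1,091,800.00) = $2,722,000 ÷ $1,630,200.00 = 1.6697.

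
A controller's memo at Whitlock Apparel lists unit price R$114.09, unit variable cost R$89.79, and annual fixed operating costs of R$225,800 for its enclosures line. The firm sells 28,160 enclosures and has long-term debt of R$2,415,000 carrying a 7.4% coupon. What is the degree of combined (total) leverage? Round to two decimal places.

Total contribution margin = 28,160 × R$24.30 = R$684,288.00.
Operating income = contribution − fixed costs = R$684,288.00 − R$225,800 = R$458,488.00. Interest = R$178,710.00, so EBIT − I = R$279,778.00.
Degree of total leverage = total CM / (EBIT − interest) = R$684,288.00 / R$279,778.00 = 2.4458.

2.45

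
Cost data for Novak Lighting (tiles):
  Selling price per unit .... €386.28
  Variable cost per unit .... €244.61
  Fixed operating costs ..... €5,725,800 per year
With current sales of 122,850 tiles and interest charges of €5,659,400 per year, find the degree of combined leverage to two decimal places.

2.89

At 122,850 units, contribution = 122,850 × €141.67 = €17,404,159.50.
Operating income = contribution − fixed costs = €17,404,159.50 − €5,725,800 = €11,678,359.50. Interest = €5,659,400.00, so EBIT − I = €6,018,959.50.
Degree of total leverage = total CM / (EBIT − interest) = €17,404,159.50 / €6,018,959.50 = 2.8916.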